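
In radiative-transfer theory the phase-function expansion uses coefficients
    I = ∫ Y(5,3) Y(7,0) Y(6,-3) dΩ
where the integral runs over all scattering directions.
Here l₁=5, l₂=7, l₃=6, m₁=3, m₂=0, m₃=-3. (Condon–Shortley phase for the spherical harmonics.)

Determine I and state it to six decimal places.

0.061731

m-sum 0 ✓  L=18 even ✓  2≤6≤12 ✓
Π(2lᵢ+1) = 11×15×13 = 2145
triangle coeff Δ(5,7,6) = 1/174594420
Σ_t [1,5]: t=1:−1/4147200 t=2:+1/207360 t=3:−1/82944 t=4:+1/207360 t=5:−1/4147200 = -1/345600
(3j)²=420/46189 [(5 7 6; 0 0 0)], sign=-1
Σ_t [0,2]: t=0:+1/14515200 t=1:−1/1036800 t=2:+1/829440 = 1/3225600
(3j)²=567/230945 [(5 7 6; 3 0 -3)], sign=-1
⇒ 4πI² = 714420/14919047
I = (+1)√(714420/14919047/(4π)) = 0.06173072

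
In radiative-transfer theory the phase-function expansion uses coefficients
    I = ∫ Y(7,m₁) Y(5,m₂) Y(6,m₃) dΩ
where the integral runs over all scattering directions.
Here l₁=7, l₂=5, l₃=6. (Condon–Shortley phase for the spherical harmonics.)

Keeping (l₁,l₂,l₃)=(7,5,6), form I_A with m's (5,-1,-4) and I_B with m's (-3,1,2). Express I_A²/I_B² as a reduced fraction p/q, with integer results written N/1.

Shared (l₁,l₂,l₃)=(7,5,6): N and (l;000)² cancel in I_A²/I_B².
A: Δ = 6!·8!·4!/19! = 1/174594420; Racah Σ t=0..2: t=0:+1/24883200 t=1:−1/3628800 t=2:+1/7741440 = -37/348364800; ⇒ 3j(7 5 6; 5 -1 -4)² = 1369/176358, sgn -1
B: Δ = 6!·8!·4!/19! = 1/174594420; Racah Σ t=2..6: t=2:+1/46448640 t=3:−1/1088640 t=4:+1/276480 t=5:−1/518400 t=6:+1/9953280 = 23/25804800; ⇒ 3j(7 5 6; -3 1 2)² = 42849/6466460, sgn +1
I_A²/I_B² = (1369/176358)/(42849/6466460) = 150590/128547

150590/128547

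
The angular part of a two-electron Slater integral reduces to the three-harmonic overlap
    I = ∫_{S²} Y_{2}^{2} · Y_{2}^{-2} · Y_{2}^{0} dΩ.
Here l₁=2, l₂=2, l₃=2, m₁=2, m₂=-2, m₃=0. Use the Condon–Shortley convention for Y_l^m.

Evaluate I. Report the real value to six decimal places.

Checks pass: Σm=0; 6 even; l₃=2∈[0,4].
(2·2+1)(2·2+1)(2·2+1) = 125
Δ: 2! 2! 2! / 7! → 1/630
sum: t=0:+1/8 t=1:−1/1 t=2:+1/8 = -3/4
3j²(2 2 2; 0 0 0) = Δ·Π!·Σ² = 2/35  (sign -1)
sum: t=0:+1/8 = 1/8
3j²(2 2 2; 2 -2 0) = Δ·Π!·Σ² = 2/35  (sign +1)
combine: 4πI² = 125·2/35·2/35 = 20/49
take √, sign -1: I = -0.18022375

-0.180224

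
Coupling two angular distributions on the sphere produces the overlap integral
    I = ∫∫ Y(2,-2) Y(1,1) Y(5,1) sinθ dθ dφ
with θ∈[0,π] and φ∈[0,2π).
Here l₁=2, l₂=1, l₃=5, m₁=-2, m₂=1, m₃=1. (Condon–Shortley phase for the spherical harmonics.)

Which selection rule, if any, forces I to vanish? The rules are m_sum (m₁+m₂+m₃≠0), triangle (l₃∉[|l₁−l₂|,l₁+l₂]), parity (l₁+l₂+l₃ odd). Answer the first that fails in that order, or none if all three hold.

triangle

Σmᵢ = 0  ✓
l₃∈[|l₁−l₂|,l₁+l₂]=[1,3], have l₃=5  ✗
Σlᵢ = 8 ⇒ even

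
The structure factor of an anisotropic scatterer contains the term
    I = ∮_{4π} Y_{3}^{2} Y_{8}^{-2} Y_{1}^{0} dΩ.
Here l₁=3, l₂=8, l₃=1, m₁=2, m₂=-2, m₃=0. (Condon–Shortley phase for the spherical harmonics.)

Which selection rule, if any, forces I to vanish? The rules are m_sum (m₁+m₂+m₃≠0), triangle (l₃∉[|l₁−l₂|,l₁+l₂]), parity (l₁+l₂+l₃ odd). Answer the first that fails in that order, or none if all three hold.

azimuthal sum: 2 − 2 + 0 = 0  ✓
5 ≤ 1 ≤ 11 (triangle on l)  ✗
L = 3 + 8 + 1 = 12 (even)

triangle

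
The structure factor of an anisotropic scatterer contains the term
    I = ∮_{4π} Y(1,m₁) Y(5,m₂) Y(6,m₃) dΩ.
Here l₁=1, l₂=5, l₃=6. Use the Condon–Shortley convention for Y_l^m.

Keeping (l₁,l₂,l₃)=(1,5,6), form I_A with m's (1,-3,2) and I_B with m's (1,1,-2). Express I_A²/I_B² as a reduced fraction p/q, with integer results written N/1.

Shared (l₁,l₂,l₃)=(1,5,6): N and (l;000)² cancel in I_A²/I_B².
A: Δ = 0!·2!·10!/13! = 1/858; Racah Σ t=0..0: t=0:+1/161280 = 1/161280; ⇒ 3j(1 5 6; 1 -3 2)² = 1/143, sgn +1
B: Δ = 0!·2!·10!/13! = 1/858; Racah Σ t=0..0: t=0:+1/34560 = 1/34560; ⇒ 3j(1 5 6; 1 1 -2)² = 14/429, sgn +1
I_A²/I_B² = (1/143)/(14/429) = 3/14

3/14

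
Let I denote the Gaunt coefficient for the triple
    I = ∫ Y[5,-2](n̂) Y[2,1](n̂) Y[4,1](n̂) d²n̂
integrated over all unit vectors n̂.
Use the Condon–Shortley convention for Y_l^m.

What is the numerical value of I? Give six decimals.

0.000000

l₁+l₂+l₃=11 is odd: 3j(l;000)=0 ⇒ I=0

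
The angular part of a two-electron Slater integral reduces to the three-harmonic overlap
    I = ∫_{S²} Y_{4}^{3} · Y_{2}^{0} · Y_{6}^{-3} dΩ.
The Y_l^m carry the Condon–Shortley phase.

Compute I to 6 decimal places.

Checks pass: Σm=0; 12 even; l₃=6∈[2,6].
(2·4+1)(2·2+1)(2·6+1) = 585
Δ: 0! 8! 4! / 13! → 1/6435
sum: t=0:+1/2304 = 1/2304
3j²(4 2 6; 0 0 0) = Δ·Π!·Σ² = 5/143  (sign +1)
sum: t=0:+1/20160 = 1/20160
3j²(4 2 6; 3 0 -3) = Δ·Π!·Σ² = 12/715  (sign -1)
combine: 4πI² = 585·5/143·12/715 = 540/1573
take √, sign -1: I = -0.16528277

-0.165283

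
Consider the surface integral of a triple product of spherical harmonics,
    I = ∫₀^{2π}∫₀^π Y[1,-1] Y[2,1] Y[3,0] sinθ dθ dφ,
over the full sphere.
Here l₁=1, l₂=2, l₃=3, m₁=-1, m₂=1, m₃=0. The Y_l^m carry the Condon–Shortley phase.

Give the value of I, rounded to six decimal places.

Checks pass: Σm=0; 6 even; l₃=3∈[1,3].
(2·1+1)(2·2+1)(2·3+1) = 105
Δ: 0! 2! 4! / 7! → 1/105
sum: t=0:+1/4 = 1/4
3j²(1 2 3; 0 0 0) = Δ·Π!·Σ² = 3/35  (sign -1)
sum: t=0:+1/12 = 1/12
3j²(1 2 3; -1 1 0) = Δ·Π!·Σ² = 1/35  (sign -1)
combine: 4πI² = 105·3/35·1/35 = 9/35
take √, sign +1: I = 0.14304817

0.143048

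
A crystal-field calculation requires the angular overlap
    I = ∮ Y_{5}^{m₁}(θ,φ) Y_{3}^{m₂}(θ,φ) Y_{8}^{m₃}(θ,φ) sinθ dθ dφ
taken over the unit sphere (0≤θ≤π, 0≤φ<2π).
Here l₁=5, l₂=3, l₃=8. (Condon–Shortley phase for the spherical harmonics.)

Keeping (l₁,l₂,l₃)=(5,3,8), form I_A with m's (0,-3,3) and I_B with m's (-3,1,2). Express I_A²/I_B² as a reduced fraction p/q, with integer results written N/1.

154/225

Shared (l₁,l₂,l₃)=(5,3,8): N and (l;000)² cancel in I_A²/I_B².
A: Δ = 0!·10!·6!/17! = 1/136136; Racah Σ t=0..0: t=0:+1/10368000 = 1/10368000; ⇒ 3j(5 3 8; 0 -3 3)² = 3/884, sgn -1
B: Δ = 0!·10!·6!/17! = 1/136136; Racah Σ t=0..0: t=0:+1/3870720 = 1/3870720; ⇒ 3j(5 3 8; -3 1 2)² = 675/136136, sgn +1
I_A²/I_B² = (3/884)/(675/136136) = 154/225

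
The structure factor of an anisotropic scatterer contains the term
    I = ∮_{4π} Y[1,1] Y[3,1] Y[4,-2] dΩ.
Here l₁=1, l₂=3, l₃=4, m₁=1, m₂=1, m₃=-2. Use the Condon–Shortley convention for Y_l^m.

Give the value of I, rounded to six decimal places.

0.238414

Checks pass: Σm=0; 8 even; l₃=4∈[2,4].
(2·1+1)(2·3+1)(2·4+1) = 189
Δ: 0! 2! 6! / 9! → 1/252
sum: t=0:+1/36 = 1/36
3j²(1 3 4; 0 0 0) = Δ·Π!·Σ² = 4/63  (sign +1)
sum: t=0:+1/96 = 1/96
3j²(1 3 4; 1 1 -2) = Δ·Π!·Σ² = 5/84  (sign +1)
combine: 4πI² = 189·4/63·5/84 = 5/7
take √, sign +1: I = 0.23841361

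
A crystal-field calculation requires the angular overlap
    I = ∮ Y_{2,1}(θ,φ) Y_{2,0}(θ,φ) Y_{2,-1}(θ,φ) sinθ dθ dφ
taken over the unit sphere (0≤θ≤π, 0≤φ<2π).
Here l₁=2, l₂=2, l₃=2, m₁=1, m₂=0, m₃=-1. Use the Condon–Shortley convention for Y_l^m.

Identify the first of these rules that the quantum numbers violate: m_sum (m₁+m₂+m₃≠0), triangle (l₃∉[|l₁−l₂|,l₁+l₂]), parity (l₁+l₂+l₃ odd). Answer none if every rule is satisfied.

none

Σmᵢ = 0  ✓
l₃∈[|l₁−l₂|,l₁+l₂]=[0,4], have l₃=2  ✓
Σlᵢ = 6 ⇒ even  ✓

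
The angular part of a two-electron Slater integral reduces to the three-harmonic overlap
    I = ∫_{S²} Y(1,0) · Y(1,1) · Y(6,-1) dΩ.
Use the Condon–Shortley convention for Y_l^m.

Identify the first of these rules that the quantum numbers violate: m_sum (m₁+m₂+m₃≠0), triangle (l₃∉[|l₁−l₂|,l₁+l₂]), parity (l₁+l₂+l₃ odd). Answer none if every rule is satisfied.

Σmᵢ = 0  ✓
l₃∈[|l₁−l₂|,l₁+l₂]=[0,2], have l₃=6  ✗
Σlᵢ = 8 ⇒ even

triangle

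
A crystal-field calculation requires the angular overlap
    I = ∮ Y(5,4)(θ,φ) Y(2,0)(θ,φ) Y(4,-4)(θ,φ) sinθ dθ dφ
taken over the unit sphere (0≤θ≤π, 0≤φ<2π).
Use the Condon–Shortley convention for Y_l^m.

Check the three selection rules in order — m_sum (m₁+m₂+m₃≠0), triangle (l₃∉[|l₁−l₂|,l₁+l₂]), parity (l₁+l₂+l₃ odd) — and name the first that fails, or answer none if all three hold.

parity

m₁+m₂+m₃ = 4 + 0 − 4 = 0  ✓
triangle: |5−2|=3 ≤ l₃=4 ≤ 5+2=7  ✓
parity: l₁+l₂+l₃ = 11 is odd  ✗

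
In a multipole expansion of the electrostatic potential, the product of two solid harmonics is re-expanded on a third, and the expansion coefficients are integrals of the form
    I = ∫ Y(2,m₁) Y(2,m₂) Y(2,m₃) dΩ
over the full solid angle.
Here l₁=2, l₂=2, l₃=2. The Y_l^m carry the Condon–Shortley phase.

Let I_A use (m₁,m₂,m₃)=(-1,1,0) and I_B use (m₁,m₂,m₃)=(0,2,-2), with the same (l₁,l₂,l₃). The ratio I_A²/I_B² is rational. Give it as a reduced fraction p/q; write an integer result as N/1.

l's match ⇒ only the (l;m) 3-j factors differ between A and B.
A: triangle coeff Δ(2,2,2) = 1/630; Σ_t [1,2]: t=1:−1/4 t=2:+1/2 = 1/4; (3j)²=1/70 [(2 2 2; -1 1 0)], sign=+1
B: triangle coeff Δ(2,2,2) = 1/630; Σ_t [2,2]: t=2:+1/8 = 1/8; (3j)²=2/35 [(2 2 2; 0 2 -2)], sign=+1
I_A²/I_B² = (1/70)/(2/35) = 1/4

1/4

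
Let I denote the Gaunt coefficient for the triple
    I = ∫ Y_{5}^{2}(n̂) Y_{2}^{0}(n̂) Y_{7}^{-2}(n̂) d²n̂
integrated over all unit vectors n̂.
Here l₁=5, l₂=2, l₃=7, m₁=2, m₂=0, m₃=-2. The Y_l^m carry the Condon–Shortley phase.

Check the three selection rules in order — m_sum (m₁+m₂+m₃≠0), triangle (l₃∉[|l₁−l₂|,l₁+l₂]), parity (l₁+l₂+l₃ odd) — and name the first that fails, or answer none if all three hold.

none

azimuthal sum: 2 + 0 − 2 = 0  ✓
3 ≤ 7 ≤ 7 (triangle on l)  ✓
L = 5 + 2 + 7 = 14 (even)  ✓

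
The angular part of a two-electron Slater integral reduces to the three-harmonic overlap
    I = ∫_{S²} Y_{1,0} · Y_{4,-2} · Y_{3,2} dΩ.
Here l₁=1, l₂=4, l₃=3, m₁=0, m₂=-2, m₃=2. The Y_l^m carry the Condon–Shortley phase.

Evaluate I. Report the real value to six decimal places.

0.213244

Rules hold: Σm=0, L=8 even, 3≤3≤5.
N = 3·9·7 = 189
Δ = 2!·0!·6!/9! = 1/252
Racah Σ t=1..1: t=1:−1/36 = -1/36
⇒ 3j(1 4 3; 0 0 0)² = 4/63, sgn +1
Racah Σ t=1..1: t=1:−1/120 = -1/120
⇒ 3j(1 4 3; 0 -2 2)² = 1/21, sgn +1
4πI² = N·(3j₀)²·(3jₘ)² = 4/7
I = +1·√(0.571429/4π) = 0.21324362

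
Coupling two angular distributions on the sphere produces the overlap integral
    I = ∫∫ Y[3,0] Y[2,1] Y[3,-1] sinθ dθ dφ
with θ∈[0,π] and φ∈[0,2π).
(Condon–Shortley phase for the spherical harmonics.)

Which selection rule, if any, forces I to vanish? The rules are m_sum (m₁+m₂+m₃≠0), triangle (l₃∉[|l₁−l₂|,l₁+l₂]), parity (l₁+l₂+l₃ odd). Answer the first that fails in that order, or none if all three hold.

Σmᵢ = 0  ✓
l₃∈[|l₁−l₂|,l₁+l₂]=[1,5], have l₃=3  ✓
Σlᵢ = 8 ⇒ even  ✓

none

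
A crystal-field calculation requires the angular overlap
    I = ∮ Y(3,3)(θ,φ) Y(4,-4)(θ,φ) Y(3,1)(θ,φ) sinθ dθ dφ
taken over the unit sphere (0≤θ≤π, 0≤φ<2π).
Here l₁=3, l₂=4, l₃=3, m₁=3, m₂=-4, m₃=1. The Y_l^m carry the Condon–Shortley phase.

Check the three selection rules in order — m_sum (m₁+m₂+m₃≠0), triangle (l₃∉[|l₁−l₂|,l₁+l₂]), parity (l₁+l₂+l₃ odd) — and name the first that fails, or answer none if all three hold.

none

Σmᵢ = 0  ✓
l₃∈[|l₁−l₂|,l₁+l₂]=[1,7], have l₃=3  ✓
Σlᵢ = 10 ⇒ even  ✓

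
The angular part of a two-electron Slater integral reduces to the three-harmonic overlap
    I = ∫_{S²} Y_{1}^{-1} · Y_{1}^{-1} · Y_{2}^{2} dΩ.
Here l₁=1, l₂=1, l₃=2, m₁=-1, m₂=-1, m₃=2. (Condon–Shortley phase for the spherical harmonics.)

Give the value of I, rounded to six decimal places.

Rules hold: Σm=0, L=4 even, 0≤2≤2.
N = 3·3·5 = 45
Δ = 0!·2!·2!/5! = 1/30
Racah Σ t=0..0: t=0:+1/1 = 1/1
⇒ 3j(1 1 2; 0 0 0)² = 2/15, sgn +1
Racah Σ t=0..0: t=0:+1/4 = 1/4
⇒ 3j(1 1 2; -1 -1 2)² = 1/5, sgn +1
4πI² = N·(3j₀)²·(3jₘ)² = 6/5
I = +1·√(1.2/4π) = 0.30901936

0.309019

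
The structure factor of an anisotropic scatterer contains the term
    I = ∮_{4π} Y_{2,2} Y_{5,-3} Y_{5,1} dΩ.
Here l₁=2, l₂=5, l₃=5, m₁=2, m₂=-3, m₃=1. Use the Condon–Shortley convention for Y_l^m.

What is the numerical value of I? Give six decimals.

0.171169

m-sum 0 ✓  L=12 even ✓  3≤5≤7 ✓
Π(2lᵢ+1) = 5×11×11 = 605
triangle coeff Δ(2,5,5) = 1/38610
Σ_t [0,2]: t=0:+1/2880 t=1:−1/576 t=2:+1/2880 = -1/960
(3j)²=10/429 [(2 5 5; 0 0 0)], sign=+1
Σ_t [0,0]: t=0:+1/5760 = 1/5760
(3j)²=56/2145 [(2 5 5; 2 -3 1)], sign=+1
⇒ 4πI² = 560/1521
I = (+1)√(560/1521/(4π)) = 0.17116875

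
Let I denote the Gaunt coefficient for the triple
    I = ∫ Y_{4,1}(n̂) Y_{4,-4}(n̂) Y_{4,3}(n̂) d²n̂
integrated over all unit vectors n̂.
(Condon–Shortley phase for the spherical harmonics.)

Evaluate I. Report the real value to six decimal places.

-0.168431

Checks pass: Σm=0; 12 even; l₃=4∈[0,8].
(2·4+1)(2·4+1)(2·4+1) = 729
Δ: 4! 4! 4! / 13! → 1/450450
sum: t=0:+1/13824 t=1:−1/216 t=2:+1/64 t=3:−1/216 t=4:+1/13824 = 5/768
3j²(4 4 4; 0 0 0) = Δ·Π!·Σ² = 18/1001  (sign +1)
sum: t=0:+1/3456 = 1/3456
3j²(4 4 4; 1 -4 3) = Δ·Π!·Σ² = 35/1287  (sign -1)
combine: 4πI² = 729·18/1001·35/1287 = 7290/20449
take √, sign -1: I = -0.16843130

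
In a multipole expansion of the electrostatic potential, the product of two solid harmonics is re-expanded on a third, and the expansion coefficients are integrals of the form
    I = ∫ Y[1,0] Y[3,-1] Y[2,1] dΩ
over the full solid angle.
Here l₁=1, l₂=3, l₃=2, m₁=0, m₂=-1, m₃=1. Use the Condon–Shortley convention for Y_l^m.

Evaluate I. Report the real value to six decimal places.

-0.233597

m-sum 0 ✓  L=6 even ✓  2≤2≤4 ✓
Π(2lᵢ+1) = 3×7×5 = 105
triangle coeff Δ(1,3,2) = 1/105
Σ_t [1,1]: t=1:−1/4 = -1/4
(3j)²=3/35 [(1 3 2; 0 0 0)], sign=-1
Σ_t [1,1]: t=1:−1/6 = -1/6
(3j)²=8/105 [(1 3 2; 0 -1 1)], sign=+1
⇒ 4πI² = 24/35
I = (-1)√(24/35/(4π)) = -0.23359668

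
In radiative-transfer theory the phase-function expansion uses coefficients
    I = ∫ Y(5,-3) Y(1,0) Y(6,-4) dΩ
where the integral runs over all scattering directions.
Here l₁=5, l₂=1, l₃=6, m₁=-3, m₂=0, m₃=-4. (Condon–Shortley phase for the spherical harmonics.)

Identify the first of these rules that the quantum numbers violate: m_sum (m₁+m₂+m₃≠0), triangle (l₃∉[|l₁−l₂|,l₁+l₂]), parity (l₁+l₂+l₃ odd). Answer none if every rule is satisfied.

m_sum

Σmᵢ = -7  ✗
l₃∈[|l₁−l₂|,l₁+l₂]=[4,6], have l₃=6
Σlᵢ = 12 ⇒ even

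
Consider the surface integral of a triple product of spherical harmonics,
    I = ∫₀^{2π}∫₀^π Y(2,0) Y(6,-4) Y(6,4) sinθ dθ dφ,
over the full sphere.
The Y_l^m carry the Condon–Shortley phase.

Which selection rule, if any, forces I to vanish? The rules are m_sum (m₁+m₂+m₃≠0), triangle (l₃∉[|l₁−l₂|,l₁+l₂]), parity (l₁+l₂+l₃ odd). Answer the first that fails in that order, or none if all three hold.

m₁+m₂+m₃ = 0 − 4 + 4 = 0  ✓
triangle: |2−6|=4 ≤ l₃=6 ≤ 2+6=8  ✓
parity: l₁+l₂+l₃ = 14 is even  ✓

none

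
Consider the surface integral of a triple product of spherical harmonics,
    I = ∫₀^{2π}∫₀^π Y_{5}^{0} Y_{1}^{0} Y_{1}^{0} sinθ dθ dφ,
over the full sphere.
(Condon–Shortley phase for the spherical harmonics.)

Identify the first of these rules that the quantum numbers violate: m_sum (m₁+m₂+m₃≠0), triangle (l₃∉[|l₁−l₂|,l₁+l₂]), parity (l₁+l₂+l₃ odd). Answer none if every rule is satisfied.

triangle

azimuthal sum: 0 + 0 + 0 = 0  ✓
4 ≤ 1 ≤ 6 (triangle on l)  ✗
L = 5 + 1 + 1 = 7 (odd)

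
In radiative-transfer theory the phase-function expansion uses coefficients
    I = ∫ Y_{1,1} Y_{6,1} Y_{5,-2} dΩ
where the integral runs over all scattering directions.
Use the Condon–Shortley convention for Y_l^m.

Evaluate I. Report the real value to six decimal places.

m-sum 0 ✓  L=12 even ✓  5≤5≤7 ✓
Π(2lᵢ+1) = 3×13×11 = 429
triangle coeff Δ(1,6,5) = 1/858
Σ_t [1,1]: t=1:−1/14400 = -1/14400
(3j)²=6/143 [(1 6 5; 0 0 0)], sign=+1
Σ_t [0,0]: t=0:+1/60480 = 1/60480
(3j)²=5/429 [(1 6 5; 1 1 -2)], sign=-1
⇒ 4πI² = 30/143
I = (-1)√(30/143/(4π)) = -0.12920749

-0.129207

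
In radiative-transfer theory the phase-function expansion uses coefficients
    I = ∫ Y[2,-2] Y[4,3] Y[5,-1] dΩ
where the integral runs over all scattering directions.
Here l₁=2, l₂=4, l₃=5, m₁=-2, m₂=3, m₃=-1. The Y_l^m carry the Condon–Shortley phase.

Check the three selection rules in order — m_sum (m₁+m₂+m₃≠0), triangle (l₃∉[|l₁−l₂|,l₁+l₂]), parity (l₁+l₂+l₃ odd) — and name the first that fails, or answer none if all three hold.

parity

m₁+m₂+m₃ = -2 + 3 − 1 = 0  ✓
triangle: |2−4|=2 ≤ l₃=5 ≤ 2+4=6  ✓
parity: l₁+l₂+l₃ = 11 is odd  ✗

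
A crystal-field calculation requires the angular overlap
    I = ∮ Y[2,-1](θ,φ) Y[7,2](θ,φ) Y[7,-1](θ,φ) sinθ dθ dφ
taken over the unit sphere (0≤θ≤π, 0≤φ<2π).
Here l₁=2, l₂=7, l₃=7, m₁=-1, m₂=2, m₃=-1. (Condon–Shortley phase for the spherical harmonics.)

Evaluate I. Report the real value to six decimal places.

m-sum 0 ✓  L=16 even ✓  5≤7≤9 ✓
Π(2lᵢ+1) = 5×15×15 = 1125
triangle coeff Δ(2,7,7) = 1/185640
Σ_t [0,2]: t=0:+1/2419200 t=1:−1/518400 t=2:+1/2419200 = -1/907200
(3j)²=56/3315 [(2 7 7; 0 0 0)], sign=+1
Σ_t [1,2]: t=1:−1/1935360 t=2:+1/1209600 = 1/3225600
(3j)²=243/61880 [(2 7 7; -1 2 -1)], sign=+1
⇒ 4πI² = 3645/48841
I = (+1)√(3645/48841/(4π)) = 0.07706400

0.077064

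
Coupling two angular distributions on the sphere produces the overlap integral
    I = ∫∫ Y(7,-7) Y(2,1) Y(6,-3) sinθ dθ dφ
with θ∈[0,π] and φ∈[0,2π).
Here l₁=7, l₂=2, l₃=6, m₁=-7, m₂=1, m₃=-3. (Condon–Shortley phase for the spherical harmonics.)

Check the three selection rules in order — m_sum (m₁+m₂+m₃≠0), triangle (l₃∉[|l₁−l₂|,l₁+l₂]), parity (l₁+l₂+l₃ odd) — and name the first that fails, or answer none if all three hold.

m_sum

azimuthal sum: -7 + 1 − 3 = -9  ✗
5 ≤ 6 ≤ 9 (triangle on l)
L = 7 + 2 + 6 = 15 (odd)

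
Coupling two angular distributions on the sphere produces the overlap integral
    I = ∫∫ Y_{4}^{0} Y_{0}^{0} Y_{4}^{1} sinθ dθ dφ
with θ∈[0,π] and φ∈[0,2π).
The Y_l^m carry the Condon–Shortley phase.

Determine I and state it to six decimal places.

0.000000

m-sum = 0 + 0 + 1 = 1 ≠ 0 ⇒ I = 0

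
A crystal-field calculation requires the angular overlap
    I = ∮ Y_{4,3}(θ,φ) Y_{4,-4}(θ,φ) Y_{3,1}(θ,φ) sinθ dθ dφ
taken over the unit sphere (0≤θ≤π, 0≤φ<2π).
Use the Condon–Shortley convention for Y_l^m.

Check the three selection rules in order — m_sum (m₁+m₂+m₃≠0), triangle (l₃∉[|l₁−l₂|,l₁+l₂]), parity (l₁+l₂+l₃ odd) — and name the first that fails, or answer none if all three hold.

parity

Σmᵢ = 0  ✓
l₃∈[|l₁−l₂|,l₁+l₂]=[0,8], have l₃=3  ✓
Σlᵢ = 11 ⇒ odd  ✗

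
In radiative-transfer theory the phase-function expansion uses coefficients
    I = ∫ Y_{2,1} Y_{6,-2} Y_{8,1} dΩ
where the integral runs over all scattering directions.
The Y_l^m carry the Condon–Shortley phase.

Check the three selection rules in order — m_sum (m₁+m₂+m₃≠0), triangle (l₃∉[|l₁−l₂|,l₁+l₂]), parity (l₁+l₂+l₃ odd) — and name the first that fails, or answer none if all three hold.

none

m₁+m₂+m₃ = 1 − 2 + 1 = 0  ✓
triangle: |2−6|=4 ≤ l₃=8 ≤ 2+6=8  ✓
parity: l₁+l₂+l₃ = 16 is even  ✓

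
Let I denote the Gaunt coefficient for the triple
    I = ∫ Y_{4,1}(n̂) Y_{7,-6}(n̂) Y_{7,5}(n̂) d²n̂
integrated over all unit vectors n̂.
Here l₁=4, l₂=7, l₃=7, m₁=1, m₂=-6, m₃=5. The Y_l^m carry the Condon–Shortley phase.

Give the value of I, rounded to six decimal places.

m-sum 0 ✓  L=18 even ✓  3≤7≤11 ✓
Π(2lᵢ+1) = 9×15×15 = 2025
triangle coeff Δ(4,7,7) = 1/58198140
Σ_t [0,4]: t=0:+1/17418240 t=1:−1/622080 t=2:+1/230400 t=3:−1/622080 t=4:+1/17418240 = 1/806400
(3j)²=2268/230945 [(4 7 7; 0 0 0)], sign=-1
Σ_t [0,1]: t=0:+1/52254720 t=1:−1/87091200 = 1/130636800
(3j)²=88/20349 [(4 7 7; 1 -6 5)], sign=+1
⇒ 4πI² = 116640/1356277
I = (-1)√(116640/1356277/(4π)) = -0.08272650

-0.082726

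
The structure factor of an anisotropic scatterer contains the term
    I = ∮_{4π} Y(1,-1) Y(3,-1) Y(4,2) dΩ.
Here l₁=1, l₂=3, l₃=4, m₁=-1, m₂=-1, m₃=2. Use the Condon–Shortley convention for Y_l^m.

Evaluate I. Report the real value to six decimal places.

Checks pass: Σm=0; 8 even; l₃=4∈[2,4].
(2·1+1)(2·3+1)(2·4+1) = 189
Δ: 0! 2! 6! / 9! → 1/252
sum: t=0:+1/36 = 1/36
3j²(1 3 4; 0 0 0) = Δ·Π!·Σ² = 4/63  (sign +1)
sum: t=0:+1/96 = 1/96
3j²(1 3 4; -1 -1 2) = Δ·Π!·Σ² = 5/84  (sign +1)
combine: 4πI² = 189·4/63·5/84 = 5/7
take √, sign +1: I = 0.23841361

0.238414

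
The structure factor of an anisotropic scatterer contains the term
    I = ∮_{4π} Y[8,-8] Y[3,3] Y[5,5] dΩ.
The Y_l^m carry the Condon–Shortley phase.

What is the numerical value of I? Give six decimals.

0.375701

Checks pass: Σm=0; 16 even; l₃=5∈[5,11].
(2·8+1)(2·3+1)(2·5+1) = 1309
Δ: 6! 10! 0! / 17! → 1/136136
sum: t=3:−1/518400 = -1/518400
3j²(8 3 5; 0 0 0) = Δ·Π!·Σ² = 56/2431  (sign +1)
sum: t=6:+1/2612736000 = 1/2612736000
3j²(8 3 5; -8 3 5) = Δ·Π!·Σ² = 1/17  (sign +1)
combine: 4πI² = 1309·56/2431·1/17 = 392/221
take √, sign +1: I = 0.37570067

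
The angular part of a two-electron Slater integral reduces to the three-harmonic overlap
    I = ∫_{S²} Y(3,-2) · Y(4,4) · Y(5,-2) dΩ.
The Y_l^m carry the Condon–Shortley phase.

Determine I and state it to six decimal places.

Rules hold: Σm=0, L=12 even, 1≤5≤7.
N = 7·9·11 = 693
Δ = 2!·4!·6!/13! = 1/180180
Racah Σ t=0..2: t=0:+1/576 t=1:−1/144 t=2:+1/576 = -1/288
⇒ 3j(3 4 5; 0 0 0)² = 20/1001, sgn +1
Racah Σ t=2..2: t=2:+1/8640 = 1/8640
⇒ 3j(3 4 5; -2 4 -2)² = 14/1287, sgn -1
4πI² = N·(3j₀)²·(3jₘ)² = 280/1859
I = -1·√(0.150619/4π) = -0.10947990

-0.109480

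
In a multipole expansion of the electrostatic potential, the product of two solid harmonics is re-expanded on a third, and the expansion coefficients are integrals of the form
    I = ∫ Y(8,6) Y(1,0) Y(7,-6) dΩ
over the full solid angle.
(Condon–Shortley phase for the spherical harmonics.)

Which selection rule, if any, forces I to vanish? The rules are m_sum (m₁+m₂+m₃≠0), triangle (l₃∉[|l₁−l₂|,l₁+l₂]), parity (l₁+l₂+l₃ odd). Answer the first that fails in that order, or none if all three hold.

none

azimuthal sum: 6 + 0 − 6 = 0  ✓
7 ≤ 7 ≤ 9 (triangle on l)  ✓
L = 8 + 1 + 7 = 16 (even)  ✓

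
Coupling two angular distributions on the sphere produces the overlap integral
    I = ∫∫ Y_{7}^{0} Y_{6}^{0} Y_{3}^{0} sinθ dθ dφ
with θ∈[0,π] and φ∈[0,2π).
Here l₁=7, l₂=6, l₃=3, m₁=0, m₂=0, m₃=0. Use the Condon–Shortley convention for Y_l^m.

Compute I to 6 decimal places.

0.144051

Checks pass: Σm=0; 16 even; l₃=3∈[1,13].
(2·7+1)(2·6+1)(2·3+1) = 1365
Δ: 10! 4! 2! / 17! → 1/2042040
sum: t=4:+1/207360 t=5:−1/57600 t=6:+1/207360 = -1/129600
3j²(7 6 3; 0 0 0) = Δ·Π!·Σ² = 168/12155  (sign +1)
(m-triple is (0,0,0) — same symbol as above.)
combine: 4πI² = 1365·168/12155·168/12155 = 592704/2272985
take √, sign +1: I = 0.14405081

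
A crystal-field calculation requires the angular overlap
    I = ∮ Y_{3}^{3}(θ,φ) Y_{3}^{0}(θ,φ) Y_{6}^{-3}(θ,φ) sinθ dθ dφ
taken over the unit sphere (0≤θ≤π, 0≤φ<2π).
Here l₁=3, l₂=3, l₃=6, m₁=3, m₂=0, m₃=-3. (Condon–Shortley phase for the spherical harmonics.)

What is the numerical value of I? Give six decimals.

-0.108647

Rules hold: Σm=0, L=12 even, 0≤6≤6.
N = 7·7·13 = 637
Δ = 0!·6!·6!/13! = 1/12012
Racah Σ t=0..0: t=0:+1/1296 = 1/1296
⇒ 3j(3 3 6; 0 0 0)² = 100/3003, sgn +1
Racah Σ t=0..0: t=0:+1/25920 = 1/25920
⇒ 3j(3 3 6; 3 0 -3)² = 1/143, sgn -1
4πI² = N·(3j₀)²·(3jₘ)² = 700/4719
I = -1·√(0.148337/4π) = -0.10864734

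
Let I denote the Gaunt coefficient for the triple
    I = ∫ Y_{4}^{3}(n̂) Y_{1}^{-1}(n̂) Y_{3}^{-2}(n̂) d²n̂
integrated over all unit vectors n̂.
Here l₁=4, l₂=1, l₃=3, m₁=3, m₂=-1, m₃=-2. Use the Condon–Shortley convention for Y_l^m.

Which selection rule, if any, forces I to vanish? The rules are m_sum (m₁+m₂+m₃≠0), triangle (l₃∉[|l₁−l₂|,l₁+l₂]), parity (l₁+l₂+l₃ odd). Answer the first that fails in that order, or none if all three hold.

m₁+m₂+m₃ = 3 − 1 − 2 = 0  ✓
triangle: |4−1|=3 ≤ l₃=3 ≤ 4+1=5  ✓
parity: l₁+l₂+l₃ = 8 is even  ✓

none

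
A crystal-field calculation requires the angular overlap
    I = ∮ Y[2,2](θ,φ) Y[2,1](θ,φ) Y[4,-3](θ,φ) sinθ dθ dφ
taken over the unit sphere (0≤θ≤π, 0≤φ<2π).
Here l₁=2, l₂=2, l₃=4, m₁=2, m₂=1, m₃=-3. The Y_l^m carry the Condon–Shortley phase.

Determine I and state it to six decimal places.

m-sum 0 ✓  L=8 even ✓  0≤4≤4 ✓
Π(2lᵢ+1) = 5×5×9 = 225
triangle coeff Δ(2,2,4) = 1/630
Σ_t [0,0]: t=0:+1/16 = 1/16
(3j)²=2/35 [(2 2 4; 0 0 0)], sign=+1
Σ_t [0,0]: t=0:+1/144 = 1/144
(3j)²=1/18 [(2 2 4; 2 1 -3)], sign=-1
⇒ 4πI² = 5/7
I = (-1)√(5/7/(4π)) = -0.23841361

-0.238414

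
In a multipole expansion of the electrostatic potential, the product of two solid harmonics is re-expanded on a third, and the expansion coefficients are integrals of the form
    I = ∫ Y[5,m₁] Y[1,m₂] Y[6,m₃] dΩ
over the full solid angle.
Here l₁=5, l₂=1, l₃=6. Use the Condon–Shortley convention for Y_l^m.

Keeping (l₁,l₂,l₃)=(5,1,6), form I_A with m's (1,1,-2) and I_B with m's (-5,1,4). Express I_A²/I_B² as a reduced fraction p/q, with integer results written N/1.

28/1

l's match ⇒ only the (l;m) 3-j factors differ between A and B.
A: triangle coeff Δ(5,1,6) = 1/858; Σ_t [0,0]: t=0:+1/34560 = 1/34560; (3j)²=14/429 [(5 1 6; 1 1 -2)], sign=+1
B: triangle coeff Δ(5,1,6) = 1/858; Σ_t [0,0]: t=0:+1/7257600 = 1/7257600; (3j)²=1/858 [(5 1 6; -5 1 4)], sign=+1
I_A²/I_B² = (14/429)/(1/858) = 28/1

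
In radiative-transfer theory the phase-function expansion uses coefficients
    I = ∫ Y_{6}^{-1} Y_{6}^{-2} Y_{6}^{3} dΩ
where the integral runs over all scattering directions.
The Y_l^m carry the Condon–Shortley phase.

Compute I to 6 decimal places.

-0.055657

Rules hold: Σm=0, L=18 even, 0≤6≤12.
N = 13·13·13 = 2197
Δ = 6!·6!·6!/19! = 1/325909584
Racah Σ t=0..6: t=0:+1/373248000 t=1:−1/1728000 t=2:+1/110592 t=3:−1/46656 t=4:+1/110592 t=5:−1/1728000 t=6:+1/373248000 = -7/1555200
⇒ 3j(6 6 6; 0 0 0)² = 400/46189, sgn -1
Racah Σ t=1..4: t=1:−1/3110400 t=2:+1/276480 t=3:−1/207360 t=4:+1/1244160 = -1/1382400
⇒ 3j(6 6 6; -1 -2 3)² = 189/92378, sgn +1
4πI² = N·(3j₀)²·(3jₘ)² = 491400/12623809
I = -1·√(0.0389264/4π) = -0.05565670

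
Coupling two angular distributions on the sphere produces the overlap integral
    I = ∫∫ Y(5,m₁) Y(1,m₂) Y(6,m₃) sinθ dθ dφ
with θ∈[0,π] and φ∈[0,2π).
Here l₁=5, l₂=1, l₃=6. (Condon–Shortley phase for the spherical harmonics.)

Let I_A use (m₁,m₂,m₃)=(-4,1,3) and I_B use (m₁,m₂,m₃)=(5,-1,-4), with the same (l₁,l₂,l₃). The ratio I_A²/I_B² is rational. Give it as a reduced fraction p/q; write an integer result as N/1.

Shared (l₁,l₂,l₃)=(5,1,6): N and (l;000)² cancel in I_A²/I_B².
A: Δ = 0!·10!·2!/13! = 1/858; Racah Σ t=0..0: t=0:+1/725760 = 1/725760; ⇒ 3j(5 1 6; -4 1 3)² = 1/286, sgn -1
B: Δ = 0!·10!·2!/13! = 1/858; Racah Σ t=0..0: t=0:+1/7257600 = 1/7257600; ⇒ 3j(5 1 6; 5 -1 -4)² = 1/858, sgn +1
I_A²/I_B² = (1/286)/(1/858) = 3/1

3/1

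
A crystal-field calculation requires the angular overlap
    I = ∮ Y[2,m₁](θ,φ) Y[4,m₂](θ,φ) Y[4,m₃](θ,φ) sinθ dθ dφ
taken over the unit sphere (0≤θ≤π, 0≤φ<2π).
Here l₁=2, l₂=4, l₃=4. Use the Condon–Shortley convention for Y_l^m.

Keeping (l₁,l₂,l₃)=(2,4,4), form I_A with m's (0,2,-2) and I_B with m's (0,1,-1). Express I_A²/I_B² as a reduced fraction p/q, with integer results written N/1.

64/289

l's match ⇒ only the (l;m) 3-j factors differ between A and B.
A: triangle coeff Δ(2,4,4) = 1/13860; Σ_t [0,2]: t=0:+1/2880 t=1:−1/120 t=2:+1/192 = -1/360; (3j)²=16/3465 [(2 4 4; 0 2 -2)], sign=-1
B: triangle coeff Δ(2,4,4) = 1/13860; Σ_t [0,2]: t=0:+1/480 t=1:−1/48 t=2:+1/144 = -17/1440; (3j)²=289/13860 [(2 4 4; 0 1 -1)], sign=+1
I_A²/I_B² = (16/3465)/(289/13860) = 64/289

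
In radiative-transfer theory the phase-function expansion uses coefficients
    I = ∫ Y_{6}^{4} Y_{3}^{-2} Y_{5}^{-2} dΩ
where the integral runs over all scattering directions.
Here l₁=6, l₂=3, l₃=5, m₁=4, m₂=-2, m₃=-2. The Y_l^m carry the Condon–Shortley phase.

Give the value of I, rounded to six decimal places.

0.088266

m-sum 0 ✓  L=14 even ✓  3≤5≤9 ✓
Π(2lᵢ+1) = 13×7×11 = 1001
triangle coeff Δ(6,3,5) = 1/675675
Σ_t [1,3]: t=1:−1/8640 t=2:+1/2304 t=3:−1/8640 = 7/34560
(3j)²=7/429 [(6 3 5; 0 0 0)], sign=-1
Σ_t [0,1]: t=0:+1/34560 t=1:−1/60480 = 1/80640
(3j)²=6/1001 [(6 3 5; 4 -2 -2)], sign=-1
⇒ 4πI² = 14/143
I = (+1)√(14/143/(4π)) = 0.08826552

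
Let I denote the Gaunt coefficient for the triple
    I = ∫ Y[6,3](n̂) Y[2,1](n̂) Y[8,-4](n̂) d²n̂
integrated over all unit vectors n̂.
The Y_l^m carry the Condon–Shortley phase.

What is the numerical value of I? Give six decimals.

Checks pass: Σm=0; 16 even; l₃=8∈[4,8].
(2·6+1)(2·2+1)(2·8+1) = 1105
Δ: 0! 12! 4! / 17! → 1/30940
sum: t=0:+1/2073600 = 1/2073600
3j²(6 2 8; 0 0 0) = Δ·Π!·Σ² = 28/1105  (sign +1)
sum: t=0:+1/13063680 = 1/13063680
3j²(6 2 8; 3 1 -4) = Δ·Π!·Σ² = 44/1547  (sign +1)
combine: 4πI² = 1105·28/1105·44/1547 = 176/221
take √, sign +1: I = 0.25174176

0.251742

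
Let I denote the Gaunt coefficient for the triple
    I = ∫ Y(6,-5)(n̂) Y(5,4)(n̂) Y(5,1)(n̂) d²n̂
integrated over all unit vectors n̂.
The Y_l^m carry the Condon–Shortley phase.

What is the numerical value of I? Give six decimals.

m-sum 0 ✓  L=16 even ✓  1≤5≤11 ✓
Π(2lᵢ+1) = 13×11×11 = 1573
triangle coeff Δ(6,5,5) = 1/28588560
Σ_t [1,5]: t=1:−1/345600 t=2:+1/13824 t=3:−1/5184 t=4:+1/13824 t=5:−1/345600 = -7/129600
(3j)²=80/7293 [(6 5 5; 0 0 0)], sign=+1
Σ_t [5,6]: t=5:−1/2073600 t=6:+1/518400 = 1/691200
(3j)²=81/4420 [(6 5 5; -5 4 1)], sign=+1
⇒ 4πI² = 1188/3757
I = (+1)√(1188/3757/(4π)) = 0.15862904

0.158629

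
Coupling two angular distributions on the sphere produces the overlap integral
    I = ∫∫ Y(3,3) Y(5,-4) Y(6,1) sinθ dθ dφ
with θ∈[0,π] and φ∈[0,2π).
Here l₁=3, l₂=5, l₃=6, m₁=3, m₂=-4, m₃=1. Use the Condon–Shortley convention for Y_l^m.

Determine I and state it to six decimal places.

Rules hold: Σm=0, L=14 even, 2≤6≤8.
N = 7·11·13 = 1001
Δ = 2!·4!·8!/15! = 1/675675
Racah Σ t=0..2: t=0:+1/8640 t=1:−1/2304 t=2:+1/8640 = -7/34560
⇒ 3j(3 5 6; 0 0 0)² = 7/429, sgn -1
Racah Σ t=0..0: t=0:+1/241920 = 1/241920
⇒ 3j(3 5 6; 3 -4 1)² = 4/1001, sgn -1
4πI² = N·(3j₀)²·(3jₘ)² = 28/429
I = +1·√(0.0652681/4π) = 0.07206849

0.072068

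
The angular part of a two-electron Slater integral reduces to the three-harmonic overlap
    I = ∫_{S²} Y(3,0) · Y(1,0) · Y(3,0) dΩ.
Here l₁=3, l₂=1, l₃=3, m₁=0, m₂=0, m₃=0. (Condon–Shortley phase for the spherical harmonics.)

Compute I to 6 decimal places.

0.000000

l₁+l₂+l₃=7 is odd: 3j(l;000)=0 ⇒ I=0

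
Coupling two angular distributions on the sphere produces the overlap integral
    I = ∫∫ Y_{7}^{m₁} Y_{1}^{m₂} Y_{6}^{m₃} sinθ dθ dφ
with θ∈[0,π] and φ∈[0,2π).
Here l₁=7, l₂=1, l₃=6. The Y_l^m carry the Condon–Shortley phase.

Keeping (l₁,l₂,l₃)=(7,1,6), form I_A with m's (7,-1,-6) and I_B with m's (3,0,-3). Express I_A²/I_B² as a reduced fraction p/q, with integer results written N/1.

91/40

Same 7,1,6: normalisation and zero-m 3j drop out of the ratio.
A: Δ: 2! 12! 0! / 15! → 1/1365; sum: t=0:+1/958003200 = 1/958003200; 3j²(7 1 6; 7 -1 -6) = Δ·Π!·Σ² = 1/15  (sign +1)
B: Δ: 2! 12! 0! / 15! → 1/1365; sum: t=1:−1/2177280 = -1/2177280; 3j²(7 1 6; 3 0 -3) = Δ·Π!·Σ² = 8/273  (sign +1)
I_A²/I_B² = (1/15)/(8/273) = 91/40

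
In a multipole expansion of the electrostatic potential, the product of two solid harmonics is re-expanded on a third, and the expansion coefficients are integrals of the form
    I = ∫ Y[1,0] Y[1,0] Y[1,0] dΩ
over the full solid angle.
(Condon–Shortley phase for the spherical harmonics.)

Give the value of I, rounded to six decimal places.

l₁+l₂+l₃=3 is odd: 3j(l;000)=0 ⇒ I=0

0.000000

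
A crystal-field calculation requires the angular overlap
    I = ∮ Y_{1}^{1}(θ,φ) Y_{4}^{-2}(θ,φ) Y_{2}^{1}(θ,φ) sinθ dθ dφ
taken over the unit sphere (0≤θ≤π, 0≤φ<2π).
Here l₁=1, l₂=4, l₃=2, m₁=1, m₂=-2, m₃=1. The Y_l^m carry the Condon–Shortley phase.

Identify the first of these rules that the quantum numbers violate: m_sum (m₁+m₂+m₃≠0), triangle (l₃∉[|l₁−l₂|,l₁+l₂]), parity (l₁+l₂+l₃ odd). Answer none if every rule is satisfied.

triangle

m₁+m₂+m₃ = 1 − 2 + 1 = 0  ✓
triangle: |1−4|=3 ≤ l₃=2 ≤ 1+4=5  ✗
parity: l₁+l₂+l₃ = 7 is odd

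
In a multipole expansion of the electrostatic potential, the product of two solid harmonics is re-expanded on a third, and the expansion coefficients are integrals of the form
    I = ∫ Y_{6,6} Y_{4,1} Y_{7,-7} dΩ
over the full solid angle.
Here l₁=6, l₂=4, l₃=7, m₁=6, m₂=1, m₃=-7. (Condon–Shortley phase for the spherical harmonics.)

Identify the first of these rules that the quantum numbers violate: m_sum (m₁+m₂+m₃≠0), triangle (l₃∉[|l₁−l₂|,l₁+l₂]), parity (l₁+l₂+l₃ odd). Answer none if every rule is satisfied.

parity

Σmᵢ = 0  ✓
l₃∈[|l₁−l₂|,l₁+l₂]=[2,10], have l₃=7  ✓
Σlᵢ = 17 ⇒ odd  ✗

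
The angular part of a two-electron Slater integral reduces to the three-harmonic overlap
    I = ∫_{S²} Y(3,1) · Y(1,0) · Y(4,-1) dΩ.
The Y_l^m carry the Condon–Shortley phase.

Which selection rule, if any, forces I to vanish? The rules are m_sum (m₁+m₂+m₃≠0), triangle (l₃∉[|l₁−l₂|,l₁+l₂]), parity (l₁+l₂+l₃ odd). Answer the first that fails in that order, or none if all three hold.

m₁+m₂+m₃ = 1 + 0 − 1 = 0  ✓
triangle: |3−1|=2 ≤ l₃=4 ≤ 3+1=4  ✓
parity: l₁+l₂+l₃ = 8 is even  ✓

none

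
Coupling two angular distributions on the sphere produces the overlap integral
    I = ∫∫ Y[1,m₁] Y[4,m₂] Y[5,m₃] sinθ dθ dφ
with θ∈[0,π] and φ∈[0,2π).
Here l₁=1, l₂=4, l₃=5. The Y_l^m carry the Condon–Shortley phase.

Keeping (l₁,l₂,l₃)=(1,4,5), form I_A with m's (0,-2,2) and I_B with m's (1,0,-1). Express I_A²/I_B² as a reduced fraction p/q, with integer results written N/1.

Same 1,4,5: normalisation and zero-m 3j drop out of the ratio.
A: Δ: 0! 2! 8! / 11! → 1/495; sum: t=0:+1/1440 = 1/1440; 3j²(1 4 5; 0 -2 2) = Δ·Π!·Σ² = 7/165  (sign -1)
B: Δ: 0! 2! 8! / 11! → 1/495; sum: t=0:+1/1152 = 1/1152; 3j²(1 4 5; 1 0 -1) = Δ·Π!·Σ² = 1/33  (sign +1)
I_A²/I_B² = (7/165)/(1/33) = 7/5

7/5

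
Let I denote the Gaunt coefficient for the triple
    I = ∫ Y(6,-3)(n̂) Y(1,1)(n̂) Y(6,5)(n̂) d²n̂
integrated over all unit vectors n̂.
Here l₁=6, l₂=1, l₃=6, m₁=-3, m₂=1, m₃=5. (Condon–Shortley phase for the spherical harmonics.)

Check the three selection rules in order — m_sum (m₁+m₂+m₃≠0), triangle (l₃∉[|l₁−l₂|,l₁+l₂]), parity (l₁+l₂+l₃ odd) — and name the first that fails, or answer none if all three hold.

m₁+m₂+m₃ = -3 + 1 + 5 = 3  ✗
triangle: |6−1|=5 ≤ l₃=6 ≤ 6+1=7
parity: l₁+l₂+l₃ = 13 is odd

m_sum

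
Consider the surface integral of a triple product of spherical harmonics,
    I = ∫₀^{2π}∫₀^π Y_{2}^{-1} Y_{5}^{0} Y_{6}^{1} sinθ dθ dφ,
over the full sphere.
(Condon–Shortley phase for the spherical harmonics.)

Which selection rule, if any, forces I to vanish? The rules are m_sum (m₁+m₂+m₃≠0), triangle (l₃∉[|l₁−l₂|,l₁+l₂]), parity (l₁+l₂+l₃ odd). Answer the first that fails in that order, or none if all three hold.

parity

Σmᵢ = 0  ✓
l₃∈[|l₁−l₂|,l₁+l₂]=[3,7], have l₃=6  ✓
Σlᵢ = 13 ⇒ odd  ✗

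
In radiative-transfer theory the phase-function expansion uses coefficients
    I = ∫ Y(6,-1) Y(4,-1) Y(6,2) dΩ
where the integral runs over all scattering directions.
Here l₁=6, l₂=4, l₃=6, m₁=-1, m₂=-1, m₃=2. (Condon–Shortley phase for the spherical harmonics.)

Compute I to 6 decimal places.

Rules hold: Σm=0, L=16 even, 2≤6≤10.
N = 13·9·13 = 1521
Δ = 4!·8!·4!/17! = 1/15315300
Racah Σ t=0..4: t=0:+1/829440 t=1:−1/25920 t=2:+1/9216 t=3:−1/25920 t=4:+1/829440 = 7/207360
⇒ 3j(6 4 6; 0 0 0)² = 28/2431, sgn +1
Racah Σ t=0..3: t=0:+1/725760 t=1:−1/34560 t=2:+1/17280 t=3:−1/82944 = 53/2903040
⇒ 3j(6 4 6; -1 -1 2)² = 2809/306306, sgn +1
4πI² = N·(3j₀)²·(3jₘ)² = 5618/34969
I = +1·√(0.160657/4π) = 0.11306920

0.113069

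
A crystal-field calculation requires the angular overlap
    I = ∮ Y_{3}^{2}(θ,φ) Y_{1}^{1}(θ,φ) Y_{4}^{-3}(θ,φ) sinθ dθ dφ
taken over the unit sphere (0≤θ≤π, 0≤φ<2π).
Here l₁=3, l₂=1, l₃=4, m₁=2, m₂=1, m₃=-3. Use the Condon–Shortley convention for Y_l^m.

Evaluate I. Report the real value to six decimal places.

-0.282095

Rules hold: Σm=0, L=8 even, 2≤4≤4.
N = 7·3·9 = 189
Δ = 0!·6!·2!/9! = 1/252
Racah Σ t=0..0: t=0:+1/36 = 1/36
⇒ 3j(3 1 4; 0 0 0)² = 4/63, sgn +1
Racah Σ t=0..0: t=0:+1/240 = 1/240
⇒ 3j(3 1 4; 2 1 -3)² = 1/12, sgn -1
4πI² = N·(3j₀)²·(3jₘ)² = 1/1
I = -1·√(1/4π) = -0.28209479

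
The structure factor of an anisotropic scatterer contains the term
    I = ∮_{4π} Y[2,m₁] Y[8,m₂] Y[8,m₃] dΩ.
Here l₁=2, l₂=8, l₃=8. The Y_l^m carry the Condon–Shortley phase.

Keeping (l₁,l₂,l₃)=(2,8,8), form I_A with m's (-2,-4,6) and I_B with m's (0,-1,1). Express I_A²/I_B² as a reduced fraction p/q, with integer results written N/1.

l's match ⇒ only the (l;m) 3-j factors differ between A and B.
A: triangle coeff Δ(2,8,8) = 1/348840; Σ_t [2,2]: t=2:+1/3832012800 = 1/3832012800; (3j)²=91/9690 [(2 8 8; -2 -4 6)], sign=+1
B: triangle coeff Δ(2,8,8) = 1/348840; Σ_t [0,2]: t=0:+1/101606400 t=1:−1/29030400 t=2:+1/174182400 = -23/1219276800; (3j)²=529/38760 [(2 8 8; 0 -1 1)], sign=+1
I_A²/I_B² = (91/9690)/(529/38760) = 364/529

364/529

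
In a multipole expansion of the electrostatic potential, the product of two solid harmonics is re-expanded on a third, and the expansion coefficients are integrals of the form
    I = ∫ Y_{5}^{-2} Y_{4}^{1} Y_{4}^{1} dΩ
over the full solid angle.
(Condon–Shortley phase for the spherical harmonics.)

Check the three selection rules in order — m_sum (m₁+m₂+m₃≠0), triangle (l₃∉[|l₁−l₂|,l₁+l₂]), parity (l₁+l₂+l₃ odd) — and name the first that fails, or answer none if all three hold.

parity

m₁+m₂+m₃ = -2 + 1 + 1 = 0  ✓
triangle: |5−4|=1 ≤ l₃=4 ≤ 5+4=9  ✓
parity: l₁+l₂+l₃ = 13 is odd  ✗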